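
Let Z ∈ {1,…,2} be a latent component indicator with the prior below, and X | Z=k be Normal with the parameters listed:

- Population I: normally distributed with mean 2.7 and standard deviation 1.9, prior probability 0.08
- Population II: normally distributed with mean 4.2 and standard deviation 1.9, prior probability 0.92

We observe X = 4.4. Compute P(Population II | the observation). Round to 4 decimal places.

P(component k | x) = π_k·f_k(x) / marginal(x), where marginal(x) = Σ_j π_j·f_j(x).
Normal densities:
  f_I = (1/(1.9·√(2π)))·exp(−(4.4−2.7)²/(2·1.9²)) = 0.209970·exp(-0.40028) = 0.140708
  f_II = (1/(1.9·√(2π)))·exp(−(4.4−4.2)²/(2·1.9²)) = 0.209970·exp(-0.00554) = 0.20881
Unnormalised posteriors:
  π_I·f_I = 0.08 × 0.140708 = 0.0112566
  π_II·f_II = 0.92 × 0.20881 = 0.192105
Evidence: 0.0112566 + 0.192105 = 0.203361
Responsibility of Population II: 0.192105 / 0.203361 ≈ 0.9446

0.9446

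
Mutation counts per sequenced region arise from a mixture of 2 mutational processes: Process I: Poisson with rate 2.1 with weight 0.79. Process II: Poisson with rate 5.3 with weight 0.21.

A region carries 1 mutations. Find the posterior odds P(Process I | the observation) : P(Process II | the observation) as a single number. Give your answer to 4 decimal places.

Only the two components matter; the odds are (w_i f_i(x)) / (w_j f_j(x)).
Component likelihoods at x = 1 mutations:
  p_I = 0.257158
  p_II = 0.0264554
Posterior odds = (w_I·p_I) / (w_II·p_II) = (0.79·0.257158) / (0.21·0.0264554) = 0.203155 / 0.00555564 ≈ 36.5674

36.5674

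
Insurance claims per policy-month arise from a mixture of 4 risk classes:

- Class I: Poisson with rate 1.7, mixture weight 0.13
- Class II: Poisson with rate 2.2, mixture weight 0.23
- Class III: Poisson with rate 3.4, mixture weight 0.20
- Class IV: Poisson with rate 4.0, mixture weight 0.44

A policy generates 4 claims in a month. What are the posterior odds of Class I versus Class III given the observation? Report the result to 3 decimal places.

0.222

Since P(k|x) ∝ P(Z=k) f_k(x), the posterior odds are P(Z=i) f_i(x) / (P(Z=j) f_j(x)).
Component likelihoods at x = 4 claims:
  p_I = e^(−1.7)·1.7^4/4! = 0.0635746
  p_II = e^(−2.2)·2.2^4/4! = 0.108151
  p_III = e^(−3.4)·3.4^4/4! = 0.185825
  p_IV = e^(−4.0)·4.0^4/4! = 0.195367
0.0082647 / 0.0371649 ≈ 0.222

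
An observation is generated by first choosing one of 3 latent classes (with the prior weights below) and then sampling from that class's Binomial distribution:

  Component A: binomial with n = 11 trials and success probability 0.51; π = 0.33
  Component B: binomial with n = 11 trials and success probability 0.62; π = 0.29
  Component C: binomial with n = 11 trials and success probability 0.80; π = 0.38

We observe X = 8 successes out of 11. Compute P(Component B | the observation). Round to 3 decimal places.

Apply Bayes' rule: the posterior for each component is proportional to its prior times its likelihood at x.
Evaluate each component's likelihood at the observed value:
  f_A = C(11,8)·0.51^8·0.49^3 = 165·0.00457679·0.117649 = 0.0888451
  f_B = C(11,8)·0.62^8·0.38^3 = 165·0.021834·0.054872 = 0.197683
  f_C = C(11,8)·0.80^8·0.20^3 = 165·0.167772·0.008 = 0.221459
Multiply by the mixture weights:
  π_A·f_A = 0.33 × 0.0888451 = 0.0293189
  π_B·f_B = 0.29 × 0.197683 = 0.0573279
  π_C·f_C = 0.38 × 0.221459 = 0.0841545
Sum: 0.0293189 + 0.0573279 + 0.0841545 = 0.170801
Responsibility of Component B: 0.0573279 / 0.170801 ≈ 0.336

0.336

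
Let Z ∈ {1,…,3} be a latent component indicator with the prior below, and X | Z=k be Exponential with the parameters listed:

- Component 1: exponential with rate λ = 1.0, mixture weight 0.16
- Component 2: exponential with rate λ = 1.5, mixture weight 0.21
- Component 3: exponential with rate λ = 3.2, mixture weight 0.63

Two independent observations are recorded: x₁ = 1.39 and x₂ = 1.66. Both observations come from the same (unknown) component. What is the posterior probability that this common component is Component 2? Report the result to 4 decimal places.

0.3799

The responsibility of component k is π_k f_k(x) divided by Σ_j π_j f_j(x).
Since both observations come from the same component, the likelihood for component k is f_k(x₁)·f_k(x₂).
  p_1 = [1.0·e^(−1.0·1.39) = 1.0·e^(−1.3900) = 0.249075] × [0.190139] = 0.0473589
  p_2 = [1.5·e^(−1.5·1.39) = 1.5·e^(−2.0850) = 0.186461] × [0.124365] = 0.0231892
  p_3 = [3.2·e^(−3.2·1.39) = 3.2·e^(−4.4480) = 0.0374462] × [0.0157826] = 0.000590998
Multiply by the mixture weights:
  π_1·p_1 = 0.16 × 0.0473589 = 0.00757743
  π_2·p_2 = 0.21 × 0.0231892 = 0.00486973
  π_3·p_3 = 0.63 × 0.000590998 = 0.000372329
Sum: 0.00757743 + 0.00486973 + 0.000372329 = 0.0128195
P(Component 2 | x₁, x₂) = 0.00486973 / 0.0128195 ≈ 0.3799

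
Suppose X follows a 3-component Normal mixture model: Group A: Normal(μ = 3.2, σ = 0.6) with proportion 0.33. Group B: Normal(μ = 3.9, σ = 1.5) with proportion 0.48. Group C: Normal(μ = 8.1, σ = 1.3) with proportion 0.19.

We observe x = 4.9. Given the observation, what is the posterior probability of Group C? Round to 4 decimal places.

Posterior ∝ prior × likelihood, so P(k | x) ∝ π_k f_k(x); normalise over all components.
Normal densities:
  f_A = 0.0120102
  f_B = 0.212965
  f_C = 0.0148332
Weight by the priors:
  π_A·f_A = 0.33 × 0.0120102 = 0.00396335
  π_B·f_B = 0.48 × 0.212965 = 0.102223
  π_C·f_C = 0.19 × 0.0148332 = 0.0028183
Normaliser: 0.00396335 + 0.102223 + 0.0028183 = 0.109005
P(Group C | data) = 0.0028183 / 0.109005 ≈ 0.0259

0.0259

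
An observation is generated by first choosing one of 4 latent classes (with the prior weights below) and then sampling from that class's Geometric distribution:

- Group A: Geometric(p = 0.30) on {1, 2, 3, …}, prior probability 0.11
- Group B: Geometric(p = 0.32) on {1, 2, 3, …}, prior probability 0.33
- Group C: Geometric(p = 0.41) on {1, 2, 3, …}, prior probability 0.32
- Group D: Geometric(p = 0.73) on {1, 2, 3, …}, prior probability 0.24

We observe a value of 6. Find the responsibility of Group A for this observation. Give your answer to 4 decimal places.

The responsibility of component k is π_k f_k(x) divided by Σ_j π_j f_j(x).
Evaluate each component's likelihood at the observed value:
  f_A = 0.30·(1−0.30)^5 = 0.30·0.16807 = 0.050421
  f_B = 0.32·(1−0.32)^5 = 0.32·0.145393 = 0.0465259
  f_C = 0.41·(1−0.41)^5 = 0.41·0.0714924 = 0.0293119
  f_D = 0.73·(1−0.73)^5 = 0.73·0.00143489 = 0.00104747
Multiply by the mixture weights:
  π_A·f_A = 0.11 × 0.050421 = 0.00554631
  π_B·f_B = 0.33 × 0.0465259 = 0.0153535
  π_C·f_C = 0.32 × 0.0293119 = 0.00937981
  π_D·f_D = 0.24 × 0.00104747 = 0.000251393
Denominator: 0.00554631 + 0.0153535 + 0.00937981 + 0.000251393 = 0.030531
P(Group A | x) = 0.00554631 / 0.030531 ≈ 0.1817

0.1817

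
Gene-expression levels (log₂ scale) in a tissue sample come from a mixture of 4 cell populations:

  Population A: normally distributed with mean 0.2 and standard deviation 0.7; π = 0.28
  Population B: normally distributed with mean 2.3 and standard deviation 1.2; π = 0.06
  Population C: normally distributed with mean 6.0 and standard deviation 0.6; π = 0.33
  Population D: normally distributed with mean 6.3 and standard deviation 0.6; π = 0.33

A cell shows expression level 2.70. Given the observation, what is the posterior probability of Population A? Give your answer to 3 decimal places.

0.014

P(component k | x) = π_k·f_k(x) / marginal(x), where marginal(x) = Σ_j π_j·f_j(x).
Component likelihoods at x = 2.70:
  f_A = 0.000968449
  f_B = 0.314486
  f_C = 1.79496e-07
  f_D = 1.01265e-08
Multiply by the mixture weights:
  π_A·f_A = 0.28 × 0.000968449 = 0.000271166
  π_B·f_B = 0.06 × 0.314486 = 0.0188692
  π_C·f_C = 0.33 × 1.79496e-07 = 5.92337e-08
  π_D·f_D = 0.33 × 1.01265e-08 = 3.34174e-09
Denominator: 0.000271166 + 0.0188692 + 5.92337e-08 + 3.34174e-09 = 0.0191404
So the posterior for Population A is 0.000271166 / 0.0191404 ≈ 0.014.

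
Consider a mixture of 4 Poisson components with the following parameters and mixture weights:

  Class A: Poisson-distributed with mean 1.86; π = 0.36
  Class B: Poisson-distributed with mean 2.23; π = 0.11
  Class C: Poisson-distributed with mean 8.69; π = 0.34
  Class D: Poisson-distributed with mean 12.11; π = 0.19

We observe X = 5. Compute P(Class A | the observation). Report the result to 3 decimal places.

0.249

The responsibility of component k is P(Z=k) f_k(x) divided by Σ_j P(Z=j) f_j(x).
Evaluate each component's likelihood at the observed value:
  L_A = 0.0288799
  L_B = 0.0494159
  L_C = 0.0694862
  L_D = 0.0119463
Multiply by the mixture weights:
  P(Z=A)·L_A = 0.36 × 0.0288799 = 0.0103968
  P(Z=B)·L_B = 0.11 × 0.0494159 = 0.00543574
  P(Z=C)·L_C = 0.34 × 0.0694862 = 0.0236253
  P(Z=D)·L_D = 0.19 × 0.0119463 = 0.0022698
Marginal: 0.0103968 + 0.00543574 + 0.0236253 + 0.0022698 = 0.0417276
So the posterior for Class A is 0.0103968 / 0.0417276 ≈ 0.249.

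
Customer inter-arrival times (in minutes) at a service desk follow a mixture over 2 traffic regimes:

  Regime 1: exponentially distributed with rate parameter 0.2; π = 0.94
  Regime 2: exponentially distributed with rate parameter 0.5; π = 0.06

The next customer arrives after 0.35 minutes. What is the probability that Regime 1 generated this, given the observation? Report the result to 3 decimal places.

Apply Bayes' rule: the posterior for each component is proportional to its prior times its likelihood at x.
Component likelihoods at x = 0.35 minutes:
  p_1 = 0.186479
  p_2 = 0.419729
Multiply by the mixture weights:
  π_1·p_1 = 0.94 × 0.186479 = 0.17529
  π_2·p_2 = 0.06 × 0.419729 = 0.0251837
Normaliser: 0.17529 + 0.0251837 = 0.200474
P(Regime 1 | data) = 0.17529 / 0.200474 ≈ 0.874

0.874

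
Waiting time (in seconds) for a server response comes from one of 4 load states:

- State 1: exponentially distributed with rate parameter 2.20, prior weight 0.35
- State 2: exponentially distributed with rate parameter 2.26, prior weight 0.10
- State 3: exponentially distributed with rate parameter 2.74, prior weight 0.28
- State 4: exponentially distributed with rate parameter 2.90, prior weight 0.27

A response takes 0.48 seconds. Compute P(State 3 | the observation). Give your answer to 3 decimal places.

Posterior ∝ prior × likelihood, so P(k | x) ∝ π_k f_k(x); normalise over all components.
Evaluate each component's likelihood at the observed value:
  f_1 = 2.20·e^(−2.20·0.48) = 2.20·e^(−1.0560) = 0.765258
  f_2 = 2.26·e^(−2.26·0.48) = 2.26·e^(−1.0848) = 0.763811
  f_3 = 2.74·e^(−2.74·0.48) = 2.74·e^(−1.3152) = 0.735473
  f_4 = 2.90·e^(−2.90·0.48) = 2.90·e^(−1.3920) = 0.720875
Prior × likelihood for each component:
  π_1·f_1 = 0.35 × 0.765258 = 0.26784
  π_2·f_2 = 0.10 × 0.763811 = 0.0763811
  π_3·f_3 = 0.28 × 0.735473 = 0.205932
  π_4·f_4 = 0.27 × 0.720875 = 0.194636
Denominator: 0.26784 + 0.0763811 + 0.205932 + 0.194636 = 0.74479
Responsibility of State 3: 0.205932 / 0.74479 ≈ 0.276

0.276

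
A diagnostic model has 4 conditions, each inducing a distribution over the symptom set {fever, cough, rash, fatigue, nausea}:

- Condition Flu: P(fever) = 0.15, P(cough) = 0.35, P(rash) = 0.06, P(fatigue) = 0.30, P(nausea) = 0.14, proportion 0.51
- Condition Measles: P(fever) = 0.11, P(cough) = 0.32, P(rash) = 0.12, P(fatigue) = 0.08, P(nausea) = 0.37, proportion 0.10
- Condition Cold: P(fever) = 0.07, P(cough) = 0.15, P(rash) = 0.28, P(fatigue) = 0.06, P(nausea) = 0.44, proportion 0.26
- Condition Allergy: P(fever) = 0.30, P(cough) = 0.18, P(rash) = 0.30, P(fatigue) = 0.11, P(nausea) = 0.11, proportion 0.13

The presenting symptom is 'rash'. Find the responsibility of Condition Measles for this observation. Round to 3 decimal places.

Apply Bayes' rule: the posterior for each component is proportional to its prior times its likelihood at x.
Evaluate each component's likelihood at the observed value:
  p_Flu = 0.06
  p_Measles = 0.12
  p_Cold = 0.28
  p_Allergy = 0.3
Multiply by the mixture weights:
  w_Flu·p_Flu = 0.51 × 0.06 = 0.0306
  w_Measles·p_Measles = 0.10 × 0.12 = 0.012
  w_Cold·p_Cold = 0.26 × 0.28 = 0.0728
  w_Allergy·p_Allergy = 0.13 × 0.3 = 0.039
Normaliser: 0.0306 + 0.012 + 0.0728 + 0.039 = 0.1544
Responsibility of Condition Measles: 0.012 / 0.1544 ≈ 0.078

0.078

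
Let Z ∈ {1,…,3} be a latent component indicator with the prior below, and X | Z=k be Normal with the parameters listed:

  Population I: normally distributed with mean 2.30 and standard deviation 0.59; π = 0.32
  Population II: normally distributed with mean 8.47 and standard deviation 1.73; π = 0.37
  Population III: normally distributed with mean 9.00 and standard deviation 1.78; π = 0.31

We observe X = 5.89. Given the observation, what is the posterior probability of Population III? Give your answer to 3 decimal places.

0.350

P(component k | x) = P(Z=k)·f_k(x) / marginal(x), where marginal(x) = Σ_j P(Z=j)·f_j(x).
Normal densities:
  p_I = (1/(0.59·√(2π)))·exp(−(5.89−2.30)²/(2·0.59²)) = 0.676173·exp(-18.51207) = 6.17121e-09
  p_II = (1/(1.73·√(2π)))·exp(−(5.89−8.47)²/(2·1.73²)) = 0.230602·exp(-1.11203) = 0.0758429
  p_III = (1/(1.78·√(2π)))·exp(−(5.89−9.00)²/(2·1.78²)) = 0.224125·exp(-1.52634) = 0.0487091
Weight by the priors:
  P(Z=I)·p_I = 0.32 × 6.17121e-09 = 1.97479e-09
  P(Z=II)·p_II = 0.37 × 0.0758429 = 0.0280619
  P(Z=III)·p_III = 0.31 × 0.0487091 = 0.0150998
Denominator: 1.97479e-09 + 0.0280619 + 0.0150998 = 0.0431617
P(Population III | data) ≈ 0.350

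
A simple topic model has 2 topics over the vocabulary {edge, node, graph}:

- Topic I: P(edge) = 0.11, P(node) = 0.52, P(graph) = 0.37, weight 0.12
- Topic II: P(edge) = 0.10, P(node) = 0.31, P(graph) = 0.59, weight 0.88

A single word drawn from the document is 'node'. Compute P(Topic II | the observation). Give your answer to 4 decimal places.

Apply Bayes' rule: the posterior for each component is proportional to its prior times its likelihood at x.
Categorical probabilities:
  p_I = 0.52
  p_II = 0.31
Prior × likelihood for each component:
  π_I·p_I = 0.12 × 0.52 = 0.0624
  π_II·p_II = 0.88 × 0.31 = 0.2728
Sum: 0.0624 + 0.2728 = 0.3352
So the posterior for Topic II is 0.2728 / 0.3352 ≈ 0.8138.

0.8138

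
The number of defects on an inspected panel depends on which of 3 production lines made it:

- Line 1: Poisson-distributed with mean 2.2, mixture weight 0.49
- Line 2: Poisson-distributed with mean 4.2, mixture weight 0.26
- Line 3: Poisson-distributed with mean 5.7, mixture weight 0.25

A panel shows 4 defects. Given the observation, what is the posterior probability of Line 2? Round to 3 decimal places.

Apply Bayes' rule: the posterior for each component is proportional to its prior times its likelihood at x.
Component likelihoods at x = 4 defects:
  p_1 = 0.108151
  p_2 = 0.194424
  p_3 = 0.147167
Weight by the priors:
  π_1·p_1 = 0.49 × 0.108151 = 0.0529941
  π_2·p_2 = 0.26 × 0.194424 = 0.0505501
  π_3·p_3 = 0.25 × 0.147167 = 0.0367917
Evidence: 0.0529941 + 0.0505501 + 0.0367917 = 0.140336
So the posterior for Line 2 is 0.0505501 / 0.140336 ≈ 0.360.

0.360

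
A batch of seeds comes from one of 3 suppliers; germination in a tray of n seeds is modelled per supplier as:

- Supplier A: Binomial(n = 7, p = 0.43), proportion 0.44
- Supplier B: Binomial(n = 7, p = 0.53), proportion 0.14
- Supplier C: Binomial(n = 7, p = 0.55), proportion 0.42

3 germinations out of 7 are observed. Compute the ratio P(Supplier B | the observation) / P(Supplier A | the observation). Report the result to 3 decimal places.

Posterior odds = (π_i f_i(x)) / (π_j f_j(x)); the normalising sum cancels.
Evaluate each component's likelihood at the observed value:
  f_A = C(7,3)·0.43^3·0.57^4 = 35·0.079507·0.10556 = 0.293747
  f_B = C(7,3)·0.53^3·0.47^4 = 35·0.148877·0.0487968 = 0.254265
  f_C = C(7,3)·0.55^3·0.45^4 = 35·0.166375·0.0410062 = 0.238785
Odds = (0.14/0.44) × (0.254265/0.293747) = 0.318182 × 0.865594 ≈ 0.275

0.275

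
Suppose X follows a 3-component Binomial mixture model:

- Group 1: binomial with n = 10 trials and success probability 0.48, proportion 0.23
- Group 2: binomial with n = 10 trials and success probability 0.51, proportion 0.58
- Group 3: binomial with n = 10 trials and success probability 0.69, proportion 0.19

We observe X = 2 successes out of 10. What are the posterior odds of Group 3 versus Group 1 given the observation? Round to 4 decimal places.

Since P(k|x) ∝ w_k f_k(x), the posterior odds are w_i f_i(x) / (w_j f_j(x)).
Binomial probabilities:
  p_1 = C(10,2)·0.48^2·0.52^8 = 45·0.2304·0.00534597 = 0.055427
  p_2 = C(10,2)·0.51^2·0.49^8 = 45·0.2601·0.00332329 = 0.0388975
  p_3 = C(10,2)·0.69^2·0.31^8 = 45·0.4761·8.52891e-05 = 0.00182728
0.000347183 / 0.0127482 ≈ 0.0272

0.0272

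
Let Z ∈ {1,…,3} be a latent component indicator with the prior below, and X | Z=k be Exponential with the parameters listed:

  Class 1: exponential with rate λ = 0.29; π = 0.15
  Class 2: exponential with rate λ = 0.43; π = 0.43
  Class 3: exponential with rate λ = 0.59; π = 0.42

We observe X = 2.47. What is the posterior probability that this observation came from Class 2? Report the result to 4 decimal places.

0.4474

By Bayes' theorem, P(k | x) = π_k f_k(x) / Σ_j π_j f_j(x).
Exponential densities:
  L_1 = 0.29·e^(−0.29·2.47) = 0.29·e^(−0.7163) = 0.141681
  L_2 = 0.43·e^(−0.43·2.47) = 0.43·e^(−1.0621) = 0.148663
  L_3 = 0.59·e^(−0.59·2.47) = 0.59·e^(−1.4573) = 0.13739
Weight by the priors:
  π_1·L_1 = 0.15 × 0.141681 = 0.0212522
  π_2·L_2 = 0.43 × 0.148663 = 0.0639253
  π_3·L_3 = 0.42 × 0.13739 = 0.0577037
Denominator: 0.0212522 + 0.0639253 + 0.0577037 = 0.142881
Responsibility of Class 2: 0.0639253 / 0.142881 ≈ 0.4474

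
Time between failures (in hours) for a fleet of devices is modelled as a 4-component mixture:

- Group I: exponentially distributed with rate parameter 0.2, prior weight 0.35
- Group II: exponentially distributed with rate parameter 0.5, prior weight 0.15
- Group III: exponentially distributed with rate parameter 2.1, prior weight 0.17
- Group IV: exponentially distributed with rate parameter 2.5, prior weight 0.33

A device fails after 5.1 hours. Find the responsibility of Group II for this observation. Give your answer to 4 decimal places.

0.1883

Apply Bayes' rule: the posterior for each component is proportional to its prior times its likelihood at x.
Exponential densities:
  L_I = 0.2·e^(−0.2·5.1) = 0.2·e^(−1.0200) = 0.072119
  L_II = 0.5·e^(−0.5·5.1) = 0.5·e^(−2.5500) = 0.0390408
  L_III = 2.1·e^(−2.1·5.1) = 2.1·e^(−10.7100) = 4.68733e-05
  L_IV = 2.5·e^(−2.5·5.1) = 2.5·e^(−12.7500) = 7.2558e-06
Weight by the priors:
  P(Z=I)·L_I = 0.35 × 0.072119 = 0.0252416
  P(Z=II)·L_II = 0.15 × 0.0390408 = 0.00585612
  P(Z=III)·L_III = 0.17 × 4.68733e-05 = 7.96846e-06
  P(Z=IV)·L_IV = 0.33 × 7.2558e-06 = 2.39441e-06
Evidence: 0.0252416 + 0.00585612 + 7.96846e-06 + 2.39441e-06 = 0.0311081
Responsibility of Group II: 0.00585612 / 0.0311081 ≈ 0.1883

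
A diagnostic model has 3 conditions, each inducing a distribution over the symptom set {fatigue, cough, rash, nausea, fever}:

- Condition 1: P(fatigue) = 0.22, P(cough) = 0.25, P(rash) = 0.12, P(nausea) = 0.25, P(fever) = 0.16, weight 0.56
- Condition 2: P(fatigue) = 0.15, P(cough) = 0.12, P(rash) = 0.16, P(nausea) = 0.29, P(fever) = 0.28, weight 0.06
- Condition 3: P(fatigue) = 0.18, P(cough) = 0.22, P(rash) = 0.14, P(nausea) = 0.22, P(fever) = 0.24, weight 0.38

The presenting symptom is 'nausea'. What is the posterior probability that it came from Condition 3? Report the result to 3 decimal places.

By Bayes' theorem, P(k | x) = π_k f_k(x) / Σ_j π_j f_j(x).
Evaluate each component's likelihood at the observed value:
  f_1 = P(nausea | comp) = 0.25
  f_2 = P(nausea | comp) = 0.29
  f_3 = P(nausea | comp) = 0.22
Prior × likelihood for each component:
  π_1·f_1 = 0.56 × 0.25 = 0.14
  π_2·f_2 = 0.06 × 0.29 = 0.0174
  π_3·f_3 = 0.38 × 0.22 = 0.0836
Evidence: 0.14 + 0.0174 + 0.0836 = 0.241
P(Condition 3 | x) ≈ 0.347

0.347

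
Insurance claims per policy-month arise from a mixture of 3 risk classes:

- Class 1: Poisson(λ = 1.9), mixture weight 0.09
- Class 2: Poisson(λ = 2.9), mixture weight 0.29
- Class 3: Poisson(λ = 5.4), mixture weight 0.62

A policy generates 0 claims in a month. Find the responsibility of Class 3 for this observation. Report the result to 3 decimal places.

0.087

Apply Bayes' rule: the posterior for each component is proportional to its prior times its likelihood at x.
Evaluate each component's likelihood at the observed value:
  L_1 = e^(−1.9)·1.9^0/0! = 0.149569
  L_2 = e^(−2.9)·2.9^0/0! = 0.0550232
  L_3 = e^(−5.4)·5.4^0/0! = 0.00451658
Multiply by the mixture weights:
  P(Z=1)·L_1 = 0.09 × 0.149569 = 0.0134612
  P(Z=2)·L_2 = 0.29 × 0.0550232 = 0.0159567
  P(Z=3)·L_3 = 0.62 × 0.00451658 = 0.00280028
Evidence: 0.0134612 + 0.0159567 + 0.00280028 = 0.0322182
P(Class 3 | data) = 0.00280028 / 0.0322182 ≈ 0.087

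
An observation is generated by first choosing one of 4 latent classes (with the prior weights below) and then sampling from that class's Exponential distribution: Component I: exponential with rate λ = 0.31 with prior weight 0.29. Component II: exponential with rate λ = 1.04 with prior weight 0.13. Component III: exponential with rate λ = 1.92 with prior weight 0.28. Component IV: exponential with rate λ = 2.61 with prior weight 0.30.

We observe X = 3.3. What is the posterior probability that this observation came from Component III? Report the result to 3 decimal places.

0.025

Apply Bayes' rule: the posterior for each component is proportional to its prior times its likelihood at x.
Component likelihoods at x = 3.3:
  f_I = 0.11145
  f_II = 0.0336151
  f_III = 0.00340104
  f_IV = 0.00047431
Unnormalised posteriors:
  π_I·f_I = 0.29 × 0.11145 = 0.0323204
  π_II·f_II = 0.13 × 0.0336151 = 0.00436997
  π_III·f_III = 0.28 × 0.00340104 = 0.00095229
  π_IV·f_IV = 0.30 × 0.00047431 = 0.000142293
Evidence: 0.0323204 + 0.00436997 + 0.00095229 + 0.000142293 = 0.0377849
So the posterior for Component III is 0.00095229 / 0.0377849 ≈ 0.025.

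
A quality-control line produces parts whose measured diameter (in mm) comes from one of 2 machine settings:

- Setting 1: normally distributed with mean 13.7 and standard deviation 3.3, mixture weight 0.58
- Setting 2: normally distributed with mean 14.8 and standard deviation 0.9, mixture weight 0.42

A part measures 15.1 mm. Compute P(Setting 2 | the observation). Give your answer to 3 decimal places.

0.733

By Bayes' theorem, P(k | x) = w_k f_k(x) / Σ_j w_j f_j(x).
Normal densities:
  p_1 = 0.110488
  p_2 = 0.419315
Unnormalised posteriors:
  w_1·p_1 = 0.58 × 0.110488 = 0.0640828
  w_2·p_2 = 0.42 × 0.419315 = 0.176112
Normaliser: 0.0640828 + 0.176112 = 0.240195
P(Setting 2 | x) = 0.176112 / 0.240195 ≈ 0.733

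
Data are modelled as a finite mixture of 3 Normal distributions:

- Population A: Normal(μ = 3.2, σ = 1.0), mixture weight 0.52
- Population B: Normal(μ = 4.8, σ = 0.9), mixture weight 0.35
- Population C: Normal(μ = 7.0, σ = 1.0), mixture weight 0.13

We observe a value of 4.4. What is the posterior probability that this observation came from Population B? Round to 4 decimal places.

Apply Bayes' rule: the posterior for each component is proportional to its prior times its likelihood at x.
Component likelihoods at x = 4.4:
  f_A = (1/(1.0·√(2π)))·exp(−(4.4−3.2)²/(2·1.0²)) = 0.398942·exp(-0.72000) = 0.194186
  f_B = (1/(0.9·√(2π)))·exp(−(4.4−4.8)²/(2·0.9²)) = 0.443269·exp(-0.09877) = 0.401582
  f_C = (1/(1.0·√(2π)))·exp(−(4.4−7.0)²/(2·1.0²)) = 0.398942·exp(-3.38000) = 0.013583
Prior × likelihood for each component:
  P(Z=A)·f_A = 0.52 × 0.194186 = 0.100977
  P(Z=B)·f_B = 0.35 × 0.401582 = 0.140554
  P(Z=C)·f_C = 0.13 × 0.013583 = 0.00176579
Marginal: 0.100977 + 0.140554 + 0.00176579 = 0.243296
P(Population B | x) ≈ 0.5777

0.5777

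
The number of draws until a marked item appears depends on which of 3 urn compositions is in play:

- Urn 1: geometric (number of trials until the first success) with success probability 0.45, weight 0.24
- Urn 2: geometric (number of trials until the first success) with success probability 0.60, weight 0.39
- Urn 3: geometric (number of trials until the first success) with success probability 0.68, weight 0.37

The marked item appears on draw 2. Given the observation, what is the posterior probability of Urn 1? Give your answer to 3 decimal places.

0.254

P(component k | x) = w_k·f_k(x) / marginal(x), where marginal(x) = Σ_j w_j·f_j(x).
Geometric probabilities:
  f_1 = 0.45·(1−0.45)^1 = 0.45·0.55 = 0.2475
  f_2 = 0.60·(1−0.60)^1 = 0.60·0.4 = 0.24
  f_3 = 0.68·(1−0.68)^1 = 0.68·0.32 = 0.2176
Prior × likelihood for each component:
  w_1·f_1 = 0.24 × 0.2475 = 0.0594
  w_2·f_2 = 0.39 × 0.24 = 0.0936
  w_3·f_3 = 0.37 × 0.2176 = 0.080512
Denominator: 0.0594 + 0.0936 + 0.080512 = 0.233512
P(Urn 1 | x) ≈ 0.254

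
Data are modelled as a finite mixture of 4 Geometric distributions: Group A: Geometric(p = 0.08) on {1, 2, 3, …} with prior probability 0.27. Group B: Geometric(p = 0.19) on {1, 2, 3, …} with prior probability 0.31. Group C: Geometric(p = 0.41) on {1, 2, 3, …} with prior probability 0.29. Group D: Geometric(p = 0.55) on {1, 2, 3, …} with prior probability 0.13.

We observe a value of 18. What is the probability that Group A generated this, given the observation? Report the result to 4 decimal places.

Posterior ∝ prior × likelihood, so P(k | x) ∝ π_k f_k(x); normalise over all components.
Geometric probabilities:
  f_A = 0.0193858
  f_B = 0.00528444
  f_C = 5.21517e-05
  f_D = 6.99802e-07
Unnormalised posteriors:
  π_A·f_A = 0.27 × 0.0193858 = 0.00523416
  π_B·f_B = 0.31 × 0.00528444 = 0.00163818
  π_C·f_C = 0.29 × 5.21517e-05 = 1.5124e-05
  π_D·f_D = 0.13 × 6.99802e-07 = 9.09743e-08
Normaliser: 0.00523416 + 0.00163818 + 1.5124e-05 + 9.09743e-08 = 0.00688755
P(Group A | 18) = 0.00523416 / 0.00688755 ≈ 0.7599

0.7599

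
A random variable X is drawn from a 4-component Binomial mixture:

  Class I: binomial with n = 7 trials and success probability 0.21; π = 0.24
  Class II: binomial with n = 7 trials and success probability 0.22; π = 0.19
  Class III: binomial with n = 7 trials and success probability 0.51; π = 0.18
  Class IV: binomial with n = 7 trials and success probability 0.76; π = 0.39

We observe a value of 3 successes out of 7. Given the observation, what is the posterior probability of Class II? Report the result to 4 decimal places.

Posterior ∝ prior × likelihood, so P(k | x) ∝ π_k f_k(x); normalise over all components.
Evaluate each component's likelihood at the observed value:
  p_I = C(7,3)·0.21^3·0.79^4 = 35·0.009261·0.389501 = 0.126251
  p_II = C(7,3)·0.22^3·0.78^4 = 35·0.010648·0.370151 = 0.137948
  p_III = C(7,3)·0.51^3·0.49^4 = 35·0.132651·0.057648 = 0.267647
  p_IV = C(7,3)·0.76^3·0.24^4 = 35·0.438976·0.00331776 = 0.0509746
Weight by the priors:
  π_I·p_I = 0.24 × 0.126251 = 0.0303002
  π_II·p_II = 0.19 × 0.137948 = 0.0262101
  π_III·p_III = 0.18 × 0.267647 = 0.0481765
  π_IV·p_IV = 0.39 × 0.0509746 = 0.0198801
Evidence: 0.0303002 + 0.0262101 + 0.0481765 + 0.0198801 = 0.124567
P(Class II | data) ≈ 0.2104

0.2104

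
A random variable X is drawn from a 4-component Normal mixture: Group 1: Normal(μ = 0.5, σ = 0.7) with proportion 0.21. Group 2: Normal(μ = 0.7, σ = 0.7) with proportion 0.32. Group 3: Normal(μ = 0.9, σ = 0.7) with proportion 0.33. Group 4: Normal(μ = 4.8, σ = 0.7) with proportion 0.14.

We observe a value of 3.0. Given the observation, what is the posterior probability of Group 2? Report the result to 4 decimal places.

0.1366

By Bayes' theorem, P(k | x) = π_k f_k(x) / Σ_j π_j f_j(x).
Evaluate each component's likelihood at the observed value:
  f_1 = 0.000968449
  f_2 = 0.00257934
  f_3 = 0.00633121
  f_4 = 0.0208921
Prior × likelihood for each component:
  π_1·f_1 = 0.21 × 0.000968449 = 0.000203374
  π_2·f_2 = 0.32 × 0.00257934 = 0.000825388
  π_3·f_3 = 0.33 × 0.00633121 = 0.0020893
  π_4·f_4 = 0.14 × 0.0208921 = 0.00292489
Denominator: 0.000203374 + 0.000825388 + 0.0020893 + 0.00292489 = 0.00604295
P(Group 2 | 3.0) = 0.000825388 / 0.00604295 ≈ 0.1366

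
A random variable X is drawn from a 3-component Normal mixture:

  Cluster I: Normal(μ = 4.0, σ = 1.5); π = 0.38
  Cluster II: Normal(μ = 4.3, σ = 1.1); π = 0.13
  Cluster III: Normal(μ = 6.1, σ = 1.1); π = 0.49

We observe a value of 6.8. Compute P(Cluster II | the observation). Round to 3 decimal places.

0.021

By Bayes' theorem, P(k | x) = π_k f_k(x) / Σ_j π_j f_j(x).
Evaluate each component's likelihood at the observed value:
  f_I = (1/(1.5·√(2π)))·exp(−(6.8−4.0)²/(2·1.5²)) = 0.265962·exp(-1.74222) = 0.0465781
  f_II = (1/(1.1·√(2π)))·exp(−(6.8−4.3)²/(2·1.1²)) = 0.362675·exp(-2.58264) = 0.0274087
  f_III = (1/(1.1·√(2π)))·exp(−(6.8−6.1)²/(2·1.1²)) = 0.362675·exp(-0.20248) = 0.296198
Prior × likelihood for each component:
  π_I·f_I = 0.38 × 0.0465781 = 0.0176997
  π_II·f_II = 0.13 × 0.0274087 = 0.00356314
  π_III·f_III = 0.49 × 0.296198 = 0.145137
Sum: 0.0176997 + 0.00356314 + 0.145137 = 0.1664
Responsibility of Cluster II: 0.00356314 / 0.1664 ≈ 0.021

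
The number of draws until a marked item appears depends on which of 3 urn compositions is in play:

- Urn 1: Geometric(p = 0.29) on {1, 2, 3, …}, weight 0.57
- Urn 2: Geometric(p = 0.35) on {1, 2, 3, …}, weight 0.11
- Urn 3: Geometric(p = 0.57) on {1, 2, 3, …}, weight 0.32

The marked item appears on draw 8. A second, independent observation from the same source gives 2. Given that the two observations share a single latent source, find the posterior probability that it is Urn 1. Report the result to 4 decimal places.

0.8489

The responsibility of component k is π_k f_k(x) divided by Σ_j π_j f_j(x).
Since both observations come from the same component, the likelihood for component k is f_k(x₁)·f_k(x₂).
  f_1 = [0.0263758] × [0.2059] = 0.00543079
  f_2 = [0.0171578] × [0.2275] = 0.0039034
  f_3 = [0.00154937] × [0.2451] = 0.00037975
Prior × likelihood for each component:
  π_1·f_1 = 0.57 × 0.00543079 = 0.00309555
  π_2·f_2 = 0.11 × 0.0039034 = 0.000429374
  π_3·f_3 = 0.32 × 0.00037975 = 0.00012152
Marginal: 0.00309555 + 0.000429374 + 0.00012152 = 0.00364644
P(Urn 1 | x₁,x₂) = 0.00309555 / 0.00364644 ≈ 0.8489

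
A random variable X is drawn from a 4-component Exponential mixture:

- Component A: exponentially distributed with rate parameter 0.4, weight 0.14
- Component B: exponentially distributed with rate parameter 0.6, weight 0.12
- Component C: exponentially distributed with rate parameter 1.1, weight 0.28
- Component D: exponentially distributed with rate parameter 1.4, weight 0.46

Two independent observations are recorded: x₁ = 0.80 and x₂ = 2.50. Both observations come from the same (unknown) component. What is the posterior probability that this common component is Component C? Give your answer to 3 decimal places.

0.301

The responsibility of component k is w_k f_k(x) divided by Σ_j w_j f_j(x).
Since both observations come from the same component, the likelihood for component k is f_k(x₁)·f_k(x₂).
  p_A = [0.4·e^(−0.4·0.80) = 0.4·e^(−0.3200) = 0.29046] × [0.147152] = 0.0427416
  p_B = [0.6·e^(−0.6·0.80) = 0.6·e^(−0.4800) = 0.37127] × [0.133878] = 0.0497049
  p_C = [1.1·e^(−1.1·0.80) = 1.1·e^(−0.8800) = 0.456261] × [0.0703206] = 0.0320846
  p_D = [1.4·e^(−1.4·0.80) = 1.4·e^(−1.1200) = 0.456792] × [0.0422763] = 0.0193115
Unnormalised posteriors:
  w_A·p_A = 0.14 × 0.0427416 = 0.00598383
  w_B·p_B = 0.12 × 0.0497049 = 0.00596459
  w_C·p_C = 0.28 × 0.0320846 = 0.00898368
  w_D·p_D = 0.46 × 0.0193115 = 0.00888328
Normaliser: 0.00598383 + 0.00596459 + 0.00898368 + 0.00888328 = 0.0298154
P(Component C | x₁, x₂) ≈ 0.301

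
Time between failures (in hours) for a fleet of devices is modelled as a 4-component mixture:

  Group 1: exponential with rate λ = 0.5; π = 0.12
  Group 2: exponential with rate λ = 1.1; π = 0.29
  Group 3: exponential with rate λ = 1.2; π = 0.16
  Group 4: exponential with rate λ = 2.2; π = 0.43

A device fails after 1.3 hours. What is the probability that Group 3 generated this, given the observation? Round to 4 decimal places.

0.1996

By Bayes' theorem, P(k | x) = w_k f_k(x) / Σ_j w_j f_j(x).
Component likelihoods at x = 1.3 hours:
  f_1 = 0.261023
  f_2 = 0.26324
  f_3 = 0.252163
  f_4 = 0.125991
Weight by the priors:
  w_1·f_1 = 0.12 × 0.261023 = 0.0313227
  w_2·f_2 = 0.29 × 0.26324 = 0.0763395
  w_3·f_3 = 0.16 × 0.252163 = 0.0403461
  w_4·f_4 = 0.43 × 0.125991 = 0.0541762
Evidence: 0.0313227 + 0.0763395 + 0.0403461 + 0.0541762 = 0.202185
So the posterior for Group 3 is 0.0403461 / 0.202185 ≈ 0.1996.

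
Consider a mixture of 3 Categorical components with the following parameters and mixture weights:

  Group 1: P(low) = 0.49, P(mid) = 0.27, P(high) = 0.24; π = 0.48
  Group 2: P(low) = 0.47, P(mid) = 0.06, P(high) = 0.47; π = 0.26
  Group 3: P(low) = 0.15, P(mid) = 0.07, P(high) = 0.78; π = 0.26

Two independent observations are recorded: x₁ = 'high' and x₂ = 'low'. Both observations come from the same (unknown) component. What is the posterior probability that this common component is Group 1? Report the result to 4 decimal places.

0.3912

P(component k | x) = P(Z=k)·f_k(x) / marginal(x), where marginal(x) = Σ_j P(Z=j)·f_j(x).
Since both observations come from the same component, the likelihood for component k is f_k(x₁)·f_k(x₂).
  f_1 = [0.24] × [0.49] = 0.1176
  f_2 = [0.47] × [0.47] = 0.2209
  f_3 = [0.78] × [0.15] = 0.117
Weight by the priors:
  P(Z=1)·f_1 = 0.48 × 0.1176 = 0.056448
  P(Z=2)·f_2 = 0.26 × 0.2209 = 0.057434
  P(Z=3)·f_3 = 0.26 × 0.117 = 0.03042
Evidence: 0.056448 + 0.057434 + 0.03042 = 0.144302
P(Group 1 | x₁, x₂) ≈ 0.3912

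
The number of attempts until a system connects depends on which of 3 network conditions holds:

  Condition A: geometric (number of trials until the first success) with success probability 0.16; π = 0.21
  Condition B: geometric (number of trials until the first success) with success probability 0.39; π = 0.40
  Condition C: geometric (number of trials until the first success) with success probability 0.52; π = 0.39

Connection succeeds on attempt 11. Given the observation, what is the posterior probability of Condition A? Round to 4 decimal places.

The responsibility of component k is π_k f_k(x) divided by Σ_j π_j f_j(x).
Evaluate each component's likelihood at the observed value:
  f_A = 0.16·(1−0.16)^10 = 0.16·0.174901 = 0.0279842
  f_B = 0.39·(1−0.39)^10 = 0.39·0.00713343 = 0.00278204
  f_C = 0.52·(1−0.52)^10 = 0.52·0.000649251 = 0.00033761
Multiply by the mixture weights:
  π_A·f_A = 0.21 × 0.0279842 = 0.00587668
  π_B·f_B = 0.40 × 0.00278204 = 0.00111281
  π_C·f_C = 0.39 × 0.00033761 = 0.000131668
Evidence: 0.00587668 + 0.00111281 + 0.000131668 = 0.00712116
P(Condition A | data) ≈ 0.8252

0.8252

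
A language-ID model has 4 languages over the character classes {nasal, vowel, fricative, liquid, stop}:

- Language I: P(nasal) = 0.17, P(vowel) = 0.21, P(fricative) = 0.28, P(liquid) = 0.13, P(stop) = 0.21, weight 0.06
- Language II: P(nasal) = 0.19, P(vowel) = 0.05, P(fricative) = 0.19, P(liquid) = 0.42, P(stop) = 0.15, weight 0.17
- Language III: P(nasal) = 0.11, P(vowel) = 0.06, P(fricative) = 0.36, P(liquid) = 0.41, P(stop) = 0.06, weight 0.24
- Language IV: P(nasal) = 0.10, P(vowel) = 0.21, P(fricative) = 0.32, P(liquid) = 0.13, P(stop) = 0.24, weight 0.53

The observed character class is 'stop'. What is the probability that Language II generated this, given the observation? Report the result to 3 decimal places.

0.142

P(component k | x) = π_k·f_k(x) / marginal(x), where marginal(x) = Σ_j π_j·f_j(x).
Evaluate each component's likelihood at the observed value:
  p_I = 0.21
  p_II = 0.15
  p_III = 0.06
  p_IV = 0.24
Weight by the priors:
  π_I·p_I = 0.06 × 0.21 = 0.0126
  π_II·p_II = 0.17 × 0.15 = 0.0255
  π_III·p_III = 0.24 × 0.06 = 0.0144
  π_IV·p_IV = 0.53 × 0.24 = 0.1272
Denominator: 0.0126 + 0.0255 + 0.0144 + 0.1272 = 0.1797
P(Language II | 'stop') ≈ 0.142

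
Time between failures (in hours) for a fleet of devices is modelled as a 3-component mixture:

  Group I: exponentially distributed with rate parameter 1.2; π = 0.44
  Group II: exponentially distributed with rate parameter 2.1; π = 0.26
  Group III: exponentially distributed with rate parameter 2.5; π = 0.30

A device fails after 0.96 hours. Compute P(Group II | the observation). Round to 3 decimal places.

0.236

P(component k | x) = w_k·f_k(x) / marginal(x), where marginal(x) = Σ_j w_j·f_j(x).
Exponential densities:
  L_I = 0.379205
  L_II = 0.279693
  L_III = 0.226795
Prior × likelihood for each component:
  w_I·L_I = 0.44 × 0.379205 = 0.16685
  w_II·L_II = 0.26 × 0.279693 = 0.0727202
  w_III·L_III = 0.30 × 0.226795 = 0.0680385
Sum: 0.16685 + 0.0727202 + 0.0680385 = 0.307609
P(Group II | 0.96 hours) ≈ 0.236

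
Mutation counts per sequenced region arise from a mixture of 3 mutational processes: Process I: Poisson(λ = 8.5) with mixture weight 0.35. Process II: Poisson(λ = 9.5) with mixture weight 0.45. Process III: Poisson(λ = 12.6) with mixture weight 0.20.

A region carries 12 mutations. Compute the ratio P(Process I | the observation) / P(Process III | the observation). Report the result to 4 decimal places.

0.9381

Posterior odds = (P(Z=i) f_i(x)) / (P(Z=j) f_j(x)); the normalising sum cancels.
Evaluate each component's likelihood at the observed value:
  p_I = 0.0604209
  p_II = 0.0844401
  p_III = 0.11272
0.0211473 / 0.0225439 ≈ 0.9381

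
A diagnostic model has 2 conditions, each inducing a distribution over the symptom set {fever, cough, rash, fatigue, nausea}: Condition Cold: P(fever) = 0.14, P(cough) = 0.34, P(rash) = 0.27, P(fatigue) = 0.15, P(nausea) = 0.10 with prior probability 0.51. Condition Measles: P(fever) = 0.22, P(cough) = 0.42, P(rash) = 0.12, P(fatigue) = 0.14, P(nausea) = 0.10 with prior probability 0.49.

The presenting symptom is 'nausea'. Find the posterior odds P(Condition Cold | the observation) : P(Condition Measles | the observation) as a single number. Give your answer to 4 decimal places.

Posterior odds = (w_i f_i(x)) / (w_j f_j(x)); the normalising sum cancels.
Evaluate each component's likelihood at the observed value:
  p_Cold = P(nausea | comp) = 0.10
  p_Measles = P(nausea | comp) = 0.10
Odds = (0.51/0.49) × (0.1/0.1) = 1.04082 × 1 ≈ 1.0408

1.0408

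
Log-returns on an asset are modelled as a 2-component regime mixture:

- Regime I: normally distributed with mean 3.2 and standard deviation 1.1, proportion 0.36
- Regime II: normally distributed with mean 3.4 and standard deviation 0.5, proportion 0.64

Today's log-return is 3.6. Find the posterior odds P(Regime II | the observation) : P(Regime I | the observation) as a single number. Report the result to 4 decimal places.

3.8572

Since P(k|x) ∝ π_k f_k(x), the posterior odds are π_i f_i(x) / (π_j f_j(x)).
Normal densities:
  L_I = 0.339472
  L_II = 0.73654
Posterior odds = (π_II·L_II) / (π_I·L_I) = (0.64·0.73654) / (0.36·0.339472) = 0.471386 / 0.12221 ≈ 3.8572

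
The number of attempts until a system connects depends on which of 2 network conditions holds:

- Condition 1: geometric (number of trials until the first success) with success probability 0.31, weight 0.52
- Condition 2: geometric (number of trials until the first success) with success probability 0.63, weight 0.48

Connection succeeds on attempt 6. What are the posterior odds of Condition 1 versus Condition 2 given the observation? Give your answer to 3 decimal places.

The posterior odds equal the prior odds times the likelihood ratio: (π_i/π_j)·(f_i(x)/f_j(x)).
Component likelihoods at x = 6:
  L_1 = 0.048485
  L_2 = 0.00436867
Posterior odds = (π_1·L_1) / (π_2·L_2) = (0.52·0.048485) / (0.48·0.00436867) = 0.0252122 / 0.00209696 ≈ 12.023

12.023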